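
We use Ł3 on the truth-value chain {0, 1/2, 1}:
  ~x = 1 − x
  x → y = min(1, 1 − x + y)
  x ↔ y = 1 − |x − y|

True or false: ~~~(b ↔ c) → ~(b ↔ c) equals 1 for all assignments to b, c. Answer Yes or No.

Yes

b = 0, c = 0 ↦ 1
b = 0, c = 1/2 ↦ 1
b = 0, c = 1 ↦ 1
b = 1/2, c = 0 ↦ 1
b = 1/2, c = 1/2 ↦ 1
b = 1/2, c = 1 ↦ 1
b = 1, c = 0 ↦ 1
b = 1, c = 1/2 ↦ 1
b = 1, c = 1 ↦ 1
Every assignment gives a value ≥ 1.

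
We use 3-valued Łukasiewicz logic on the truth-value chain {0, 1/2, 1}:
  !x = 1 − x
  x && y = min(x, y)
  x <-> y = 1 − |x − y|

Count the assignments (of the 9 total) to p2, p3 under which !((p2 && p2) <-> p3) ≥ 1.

2

p2 = 0, p3 = 0 ↦ 0  <
p2 = 0, p3 = 1/2 ↦ 1/2  <
p2 = 0, p3 = 1 ↦ 1  ≥
p2 = 1/2, p3 = 0 ↦ 1/2  <
p2 = 1/2, p3 = 1/2 ↦ 0  <
p2 = 1/2, p3 = 1 ↦ 1/2  <
p2 = 1, p3 = 0 ↦ 1  ≥
p2 = 1, p3 = 1/2 ↦ 1/2  <
p2 = 1, p3 = 1 ↦ 0  <
So 2 of the 9 assignments meet the threshold.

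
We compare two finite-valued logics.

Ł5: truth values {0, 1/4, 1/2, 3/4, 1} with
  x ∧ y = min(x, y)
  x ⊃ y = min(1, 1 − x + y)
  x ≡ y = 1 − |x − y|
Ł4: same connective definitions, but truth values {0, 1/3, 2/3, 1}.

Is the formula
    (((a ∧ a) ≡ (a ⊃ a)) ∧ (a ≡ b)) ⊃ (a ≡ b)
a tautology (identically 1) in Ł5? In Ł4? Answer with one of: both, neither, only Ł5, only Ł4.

both

In Ł5: every assignment gives 1 — tautology.
In Ł4: every assignment gives 1 — tautology.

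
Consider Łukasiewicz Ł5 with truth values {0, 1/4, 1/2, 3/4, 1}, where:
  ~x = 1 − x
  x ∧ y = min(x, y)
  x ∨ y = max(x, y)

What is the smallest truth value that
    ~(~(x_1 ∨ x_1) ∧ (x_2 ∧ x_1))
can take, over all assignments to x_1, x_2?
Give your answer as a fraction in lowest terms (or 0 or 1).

1/2

Take x_1 = 1/2, x_2 = 1/2:
x_1 ∨ x_1 = 1/2 ∨ 1/2 = 1/2
~(x_1 ∨ x_1) = ~1/2 = 1/2
x_2 ∧ x_1 = 1/2 ∧ 1/2 = 1/2
~(x_1 ∨ x_1) ∧ (x_2 ∧ x_1) = 1/2 ∧ 1/2 = 1/2
~(~(x_1 ∨ x_1) ∧ (x_2 ∧ x_1)) = ~1/2 = 1/2
No assignment yields a value below 1/2, so this is the minimum.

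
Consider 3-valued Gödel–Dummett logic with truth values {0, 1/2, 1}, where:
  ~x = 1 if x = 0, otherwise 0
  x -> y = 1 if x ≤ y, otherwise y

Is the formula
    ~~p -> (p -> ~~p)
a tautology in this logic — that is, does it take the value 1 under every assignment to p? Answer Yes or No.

p = 0 ↦ 1
p = 1/2 ↦ 1
p = 1 ↦ 1
Every assignment gives a value ≥ 1.

Yes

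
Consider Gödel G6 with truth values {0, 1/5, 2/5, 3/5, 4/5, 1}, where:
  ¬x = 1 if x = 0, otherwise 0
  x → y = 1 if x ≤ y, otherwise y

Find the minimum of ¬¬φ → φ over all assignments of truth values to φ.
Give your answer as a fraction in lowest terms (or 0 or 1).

1/5

Take φ = 1/5:
¬φ = ¬1/5 = 0
¬¬φ = ¬0 = 1
¬¬φ → φ = 1 → 1/5 = 1/5
No assignment yields a value below 1/5, so this is the minimum.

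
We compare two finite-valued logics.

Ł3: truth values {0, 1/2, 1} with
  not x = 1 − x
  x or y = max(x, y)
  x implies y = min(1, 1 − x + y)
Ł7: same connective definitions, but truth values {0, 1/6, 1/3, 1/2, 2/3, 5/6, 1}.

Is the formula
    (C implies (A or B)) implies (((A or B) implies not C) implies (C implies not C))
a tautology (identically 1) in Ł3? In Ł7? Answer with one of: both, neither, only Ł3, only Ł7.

both

In Ł3: every assignment gives 1 — tautology.
In Ł7: every assignment gives 1 — tautology.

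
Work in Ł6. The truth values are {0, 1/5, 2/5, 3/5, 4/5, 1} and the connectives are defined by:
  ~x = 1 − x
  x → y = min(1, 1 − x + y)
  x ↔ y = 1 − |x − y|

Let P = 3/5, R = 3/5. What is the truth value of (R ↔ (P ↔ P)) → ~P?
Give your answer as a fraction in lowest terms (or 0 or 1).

P ↔ P = 3/5 ↔ 3/5 = 1
R ↔ (P ↔ P) = 3/5 ↔ 1 = 3/5
~P = ~3/5 = 2/5
(R ↔ (P ↔ P)) → ~P = 3/5 → 2/5 = 4/5

4/5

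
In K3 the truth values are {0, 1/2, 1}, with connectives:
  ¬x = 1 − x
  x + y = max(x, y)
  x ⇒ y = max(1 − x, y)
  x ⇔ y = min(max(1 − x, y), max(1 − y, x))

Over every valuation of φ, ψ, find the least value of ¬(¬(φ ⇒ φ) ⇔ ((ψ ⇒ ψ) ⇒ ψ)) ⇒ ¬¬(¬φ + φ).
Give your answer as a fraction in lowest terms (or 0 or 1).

Take φ = 1/2, ψ = 0:
φ ⇒ φ = 1/2 ⇒ 1/2 = 1/2
¬(φ ⇒ φ) = ¬1/2 = 1/2
ψ ⇒ ψ = 0 ⇒ 0 = 1
(ψ ⇒ ψ) ⇒ ψ = 1 ⇒ 0 = 0
¬(φ ⇒ φ) ⇔ ((ψ ⇒ ψ) ⇒ ψ) = 1/2 ⇔ 0 = 1/2
¬(¬(φ ⇒ φ) ⇔ ((ψ ⇒ ψ) ⇒ ψ)) = ¬1/2 = 1/2
¬φ = ¬1/2 = 1/2
¬φ + φ = 1/2 + 1/2 = 1/2
¬(¬φ + φ) = ¬1/2 = 1/2
¬¬(¬φ + φ) = ¬1/2 = 1/2
¬(¬(φ ⇒ φ) ⇔ ((ψ ⇒ ψ) ⇒ ψ)) ⇒ ¬¬(¬φ + φ) = 1/2 ⇒ 1/2 = 1/2
No assignment yields a value below 1/2, so this is the minimum.

1/2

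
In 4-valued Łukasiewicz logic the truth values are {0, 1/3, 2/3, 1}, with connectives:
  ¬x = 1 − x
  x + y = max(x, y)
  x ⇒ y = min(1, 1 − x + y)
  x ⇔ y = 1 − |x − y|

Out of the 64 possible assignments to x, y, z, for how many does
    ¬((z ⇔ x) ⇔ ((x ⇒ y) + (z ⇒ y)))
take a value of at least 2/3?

25

value 1: 9 assignments (counts)
value 2/3: 16 assignments (counts)
value 1/3: 25 assignments
value 0: 14 assignments
So 25 of the 64 assignments meet the threshold.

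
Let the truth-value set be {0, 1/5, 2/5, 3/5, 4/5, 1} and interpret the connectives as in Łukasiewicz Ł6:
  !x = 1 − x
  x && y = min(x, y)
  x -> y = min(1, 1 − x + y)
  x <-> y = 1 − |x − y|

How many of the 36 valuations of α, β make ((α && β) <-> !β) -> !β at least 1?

15

value 1: 15 assignments (counts)
value 4/5: 8 assignments
value 3/5: 6 assignments
value 2/5: 4 assignments
value 1/5: 2 assignments
value 0: 1 assignment
So 15 of the 36 assignments meet the threshold.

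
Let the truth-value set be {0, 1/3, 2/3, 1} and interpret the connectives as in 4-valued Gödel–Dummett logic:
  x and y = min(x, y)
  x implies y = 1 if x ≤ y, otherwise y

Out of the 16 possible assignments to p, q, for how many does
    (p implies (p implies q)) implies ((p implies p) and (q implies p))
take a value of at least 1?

p = 0, q = 0 ↦ 1  ≥
p = 0, q = 1/3 ↦ 0  <
p = 0, q = 2/3 ↦ 0  <
p = 0, q = 1 ↦ 0  <
p = 1/3, q = 0 ↦ 1  ≥
p = 1/3, q = 1/3 ↦ 1  ≥
p = 1/3, q = 2/3 ↦ 1/3  <
p = 1/3, q = 1 ↦ 1/3  <
p = 2/3, q = 0 ↦ 1  ≥
p = 2/3, q = 1/3 ↦ 1  ≥
p = 2/3, q = 2/3 ↦ 1  ≥
p = 2/3, q = 1 ↦ 2/3  <
p = 1, q = 0 ↦ 1  ≥
p = 1, q = 1/3 ↦ 1  ≥
p = 1, q = 2/3 ↦ 1  ≥
p = 1, q = 1 ↦ 1  ≥
So 10 of the 16 assignments meet the threshold.

10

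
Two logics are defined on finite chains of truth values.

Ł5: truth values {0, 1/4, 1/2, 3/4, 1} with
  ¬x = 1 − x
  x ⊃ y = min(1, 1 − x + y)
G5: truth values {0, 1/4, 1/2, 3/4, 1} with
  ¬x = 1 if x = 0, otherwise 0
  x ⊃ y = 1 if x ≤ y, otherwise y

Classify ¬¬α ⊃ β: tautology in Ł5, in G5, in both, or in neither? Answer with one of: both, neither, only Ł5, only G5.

neither

In Ł5: at α = 1/4, β = 0 the value is 3/4 — not a tautology.
In G5: at α = 1/4, β = 0 the value is 0 — not a tautology.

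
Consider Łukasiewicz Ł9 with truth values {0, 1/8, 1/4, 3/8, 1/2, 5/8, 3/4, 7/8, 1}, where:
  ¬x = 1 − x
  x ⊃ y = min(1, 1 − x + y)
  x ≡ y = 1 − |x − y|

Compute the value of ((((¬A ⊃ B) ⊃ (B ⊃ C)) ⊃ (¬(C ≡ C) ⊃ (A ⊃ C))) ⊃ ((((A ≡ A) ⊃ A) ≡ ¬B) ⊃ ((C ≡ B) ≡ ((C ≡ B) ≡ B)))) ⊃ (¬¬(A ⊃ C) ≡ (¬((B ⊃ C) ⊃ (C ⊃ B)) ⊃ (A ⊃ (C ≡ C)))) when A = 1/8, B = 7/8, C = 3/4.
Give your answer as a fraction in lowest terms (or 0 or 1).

1

¬A = ¬1/8 = 7/8
¬A ⊃ B = 7/8 ⊃ 7/8 = 1
B ⊃ C = 7/8 ⊃ 3/4 = 7/8
(¬A ⊃ B) ⊃ (B ⊃ C) = 1 ⊃ 7/8 = 7/8
C ≡ C = 3/4 ≡ 3/4 = 1
¬(C ≡ C) = ¬1 = 0
A ⊃ C = 1/8 ⊃ 3/4 = 1
¬(C ≡ C) ⊃ (A ⊃ C) = 0 ⊃ 1 = 1
((¬A ⊃ B) ⊃ (B ⊃ C)) ⊃ (¬(C ≡ C) ⊃ (A ⊃ C)) = 7/8 ⊃ 1 = 1
A ≡ A = 1/8 ≡ 1/8 = 1
(A ≡ A) ⊃ A = 1 ⊃ 1/8 = 1/8
¬B = ¬7/8 = 1/8
((A ≡ A) ⊃ A) ≡ ¬B = 1/8 ≡ 1/8 = 1
C ≡ B = 3/4 ≡ 7/8 = 7/8
C ≡ B = 3/4 ≡ 7/8 = 7/8
(C ≡ B) ≡ B = 7/8 ≡ 7/8 = 1
(C ≡ B) ≡ ((C ≡ B) ≡ B) = 7/8 ≡ 1 = 7/8
(((A ≡ A) ⊃ A) ≡ ¬B) ⊃ ((C ≡ B) ≡ ((C ≡ B) ≡ B)) = 1 ⊃ 7/8 = 7/8
(((¬A ⊃ B) ⊃ (B ⊃ C)) ⊃ (¬(C ≡ C) ⊃ (A ⊃ C))) ⊃ ((((A ≡ A) ⊃ A) ≡ ¬B) ⊃ ((C ≡ B) ≡ ((C ≡ B) ≡ B))) = 1 ⊃ 7/8 = 7/8
A ⊃ C = 1/8 ⊃ 3/4 = 1
¬(A ⊃ C) = ¬1 = 0
¬¬(A ⊃ C) = ¬0 = 1
B ⊃ C = 7/8 ⊃ 3/4 = 7/8
C ⊃ B = 3/4 ⊃ 7/8 = 1
(B ⊃ C) ⊃ (C ⊃ B) = 7/8 ⊃ 1 = 1
¬((B ⊃ C) ⊃ (C ⊃ B)) = ¬1 = 0
C ≡ C = 3/4 ≡ 3/4 = 1
A ⊃ (C ≡ C) = 1/8 ⊃ 1 = 1
¬((B ⊃ C) ⊃ (C ⊃ B)) ⊃ (A ⊃ (C ≡ C)) = 0 ⊃ 1 = 1
¬¬(A ⊃ C) ≡ (¬((B ⊃ C) ⊃ (C ⊃ B)) ⊃ (A ⊃ (C ≡ C))) = 1 ≡ 1 = 1
((((¬A ⊃ B) ⊃ (B ⊃ C)) ⊃ (¬(C ≡ C) ⊃ (A ⊃ C))) ⊃ ((((A ≡ A) ⊃ A) ≡ ¬B) ⊃ ((C ≡ B) ≡ ((C ≡ B) ≡ B)))) ⊃ (¬¬(A ⊃ C) ≡ (¬((B ⊃ C) ⊃ (C ⊃ B)) ⊃ (A ⊃ (C ≡ C)))) = 7/8 ⊃ 1 = 1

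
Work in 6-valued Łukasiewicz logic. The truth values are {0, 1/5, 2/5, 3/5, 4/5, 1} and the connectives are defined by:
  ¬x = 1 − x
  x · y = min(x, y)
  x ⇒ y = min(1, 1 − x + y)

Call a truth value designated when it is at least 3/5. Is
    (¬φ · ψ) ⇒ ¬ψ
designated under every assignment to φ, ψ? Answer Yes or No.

Counterexample: take φ = 0, ψ = 4/5.
¬φ = ¬0 = 1
¬φ · ψ = 1 · 4/5 = 4/5
¬ψ = ¬4/5 = 1/5
(¬φ · ψ) ⇒ ¬ψ = 4/5 ⇒ 1/5 = 2/5
This gives 2/5, which is below 3/5.

No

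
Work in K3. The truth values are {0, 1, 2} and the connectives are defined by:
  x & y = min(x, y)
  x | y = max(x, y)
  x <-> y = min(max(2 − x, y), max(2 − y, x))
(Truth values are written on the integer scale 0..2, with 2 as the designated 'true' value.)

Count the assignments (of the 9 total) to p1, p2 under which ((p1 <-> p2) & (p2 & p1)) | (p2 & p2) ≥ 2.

p1 = 0, p2 = 0 ↦ 0  <
p1 = 0, p2 = 1 ↦ 1  <
p1 = 0, p2 = 2 ↦ 2  ≥
p1 = 1, p2 = 0 ↦ 0  <
p1 = 1, p2 = 1 ↦ 1  <
p1 = 1, p2 = 2 ↦ 2  ≥
p1 = 2, p2 = 0 ↦ 0  <
p1 = 2, p2 = 1 ↦ 1  <
p1 = 2, p2 = 2 ↦ 2  ≥
So 3 of the 9 assignments meet the threshold.

3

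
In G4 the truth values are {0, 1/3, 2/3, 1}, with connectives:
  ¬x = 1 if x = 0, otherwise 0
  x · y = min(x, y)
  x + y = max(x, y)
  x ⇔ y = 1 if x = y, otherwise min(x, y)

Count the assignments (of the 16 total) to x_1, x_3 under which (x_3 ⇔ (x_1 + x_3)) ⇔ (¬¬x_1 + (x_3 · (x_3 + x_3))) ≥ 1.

x_1 = 0, x_3 = 0 ↦ 0  <
x_1 = 0, x_3 = 1/3 ↦ 1/3  <
x_1 = 0, x_3 = 2/3 ↦ 2/3  <
x_1 = 0, x_3 = 1 ↦ 1  ≥
x_1 = 1/3, x_3 = 0 ↦ 0  <
x_1 = 1/3, x_3 = 1/3 ↦ 1  ≥
x_1 = 1/3, x_3 = 2/3 ↦ 1  ≥
x_1 = 1/3, x_3 = 1 ↦ 1  ≥
x_1 = 2/3, x_3 = 0 ↦ 0  <
x_1 = 2/3, x_3 = 1/3 ↦ 1/3  <
x_1 = 2/3, x_3 = 2/3 ↦ 1  ≥
x_1 = 2/3, x_3 = 1 ↦ 1  ≥
x_1 = 1, x_3 = 0 ↦ 0  <
x_1 = 1, x_3 = 1/3 ↦ 1/3  <
x_1 = 1, x_3 = 2/3 ↦ 2/3  <
x_1 = 1, x_3 = 1 ↦ 1  ≥
So 7 of the 16 assignments meet the threshold.

7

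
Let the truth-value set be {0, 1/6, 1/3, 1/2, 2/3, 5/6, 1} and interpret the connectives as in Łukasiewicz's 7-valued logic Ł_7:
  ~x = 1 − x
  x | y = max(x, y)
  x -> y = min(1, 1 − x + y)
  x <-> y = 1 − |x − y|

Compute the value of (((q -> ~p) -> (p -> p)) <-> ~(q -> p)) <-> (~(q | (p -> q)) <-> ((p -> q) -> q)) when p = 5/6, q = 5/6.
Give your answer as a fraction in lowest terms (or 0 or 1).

5/6

~p = ~5/6 = 1/6
q -> ~p = 5/6 -> 1/6 = 1/3
p -> p = 5/6 -> 5/6 = 1
(q -> ~p) -> (p -> p) = 1/3 -> 1 = 1
q -> p = 5/6 -> 5/6 = 1
~(q -> p) = ~1 = 0
((q -> ~p) -> (p -> p)) <-> ~(q -> p) = 1 <-> 0 = 0
p -> q = 5/6 -> 5/6 = 1
q | (p -> q) = 5/6 | 1 = 1
~(q | (p -> q)) = ~1 = 0
p -> q = 5/6 -> 5/6 = 1
(p -> q) -> q = 1 -> 5/6 = 5/6
~(q | (p -> q)) <-> ((p -> q) -> q) = 0 <-> 5/6 = 1/6
(((q -> ~p) -> (p -> p)) <-> ~(q -> p)) <-> (~(q | (p -> q)) <-> ((p -> q) -> q)) = 0 <-> 1/6 = 5/6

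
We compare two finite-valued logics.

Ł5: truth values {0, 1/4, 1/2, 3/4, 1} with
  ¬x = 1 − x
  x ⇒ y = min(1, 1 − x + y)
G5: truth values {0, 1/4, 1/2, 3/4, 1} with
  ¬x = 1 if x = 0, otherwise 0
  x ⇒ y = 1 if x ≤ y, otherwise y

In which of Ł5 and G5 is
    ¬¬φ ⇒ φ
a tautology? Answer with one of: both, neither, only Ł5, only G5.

In Ł5: every assignment gives 1 — tautology.
In G5: at φ = 1/4 the value is 1/4 — not a tautology.

only Ł5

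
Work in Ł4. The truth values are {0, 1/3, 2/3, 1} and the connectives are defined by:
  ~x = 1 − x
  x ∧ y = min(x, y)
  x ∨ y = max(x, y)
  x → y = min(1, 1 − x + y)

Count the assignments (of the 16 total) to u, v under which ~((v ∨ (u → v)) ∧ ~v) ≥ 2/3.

u = 0, v = 0 ↦ 0  <
u = 0, v = 1/3 ↦ 1/3  <
u = 0, v = 2/3 ↦ 2/3  ≥
u = 0, v = 1 ↦ 1  ≥
u = 1/3, v = 0 ↦ 1/3  <
u = 1/3, v = 1/3 ↦ 1/3  <
u = 1/3, v = 2/3 ↦ 2/3  ≥
u = 1/3, v = 1 ↦ 1  ≥
u = 2/3, v = 0 ↦ 2/3  ≥
u = 2/3, v = 1/3 ↦ 1/3  <
u = 2/3, v = 2/3 ↦ 2/3  ≥
u = 2/3, v = 1 ↦ 1  ≥
u = 1, v = 0 ↦ 1  ≥
u = 1, v = 1/3 ↦ 2/3  ≥
u = 1, v = 2/3 ↦ 2/3  ≥
u = 1, v = 1 ↦ 1  ≥
So 11 of the 16 assignments meet the threshold.

11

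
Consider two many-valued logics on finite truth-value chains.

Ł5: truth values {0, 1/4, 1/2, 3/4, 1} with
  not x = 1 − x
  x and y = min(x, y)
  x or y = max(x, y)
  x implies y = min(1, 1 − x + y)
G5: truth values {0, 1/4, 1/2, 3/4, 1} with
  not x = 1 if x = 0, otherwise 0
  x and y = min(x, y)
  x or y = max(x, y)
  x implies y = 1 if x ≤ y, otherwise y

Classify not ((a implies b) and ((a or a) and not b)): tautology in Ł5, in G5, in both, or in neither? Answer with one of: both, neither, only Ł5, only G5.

In Ł5: at a = 1/4, b = 0 the value is 3/4 — not a tautology.
In G5: every assignment gives 1 — tautology.

only G5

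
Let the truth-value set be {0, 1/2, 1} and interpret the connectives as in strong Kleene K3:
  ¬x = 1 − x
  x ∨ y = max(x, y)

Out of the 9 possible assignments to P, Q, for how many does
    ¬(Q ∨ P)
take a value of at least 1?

P = 0, Q = 0 ↦ 1  ≥
P = 0, Q = 1/2 ↦ 1/2  <
P = 0, Q = 1 ↦ 0  <
P = 1/2, Q = 0 ↦ 1/2  <
P = 1/2, Q = 1/2 ↦ 1/2  <
P = 1/2, Q = 1 ↦ 0  <
P = 1, Q = 0 ↦ 0  <
P = 1, Q = 1/2 ↦ 0  <
P = 1, Q = 1 ↦ 0  <
So 1 of the 9 assignments meets the threshold.

1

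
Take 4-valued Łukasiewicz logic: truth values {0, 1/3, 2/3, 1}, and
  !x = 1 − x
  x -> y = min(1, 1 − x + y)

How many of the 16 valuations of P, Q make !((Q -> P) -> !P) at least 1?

4

P = 0, Q = 0 ↦ 0  <
P = 0, Q = 1/3 ↦ 0  <
P = 0, Q = 2/3 ↦ 0  <
P = 0, Q = 1 ↦ 0  <
P = 1/3, Q = 0 ↦ 1/3  <
P = 1/3, Q = 1/3 ↦ 1/3  <
P = 1/3, Q = 2/3 ↦ 0  <
P = 1/3, Q = 1 ↦ 0  <
P = 2/3, Q = 0 ↦ 2/3  <
P = 2/3, Q = 1/3 ↦ 2/3  <
P = 2/3, Q = 2/3 ↦ 2/3  <
P = 2/3, Q = 1 ↦ 1/3  <
P = 1, Q = 0 ↦ 1  ≥
P = 1, Q = 1/3 ↦ 1  ≥
P = 1, Q = 2/3 ↦ 1  ≥
P = 1, Q = 1 ↦ 1  ≥
So 4 of the 16 assignments meet the threshold.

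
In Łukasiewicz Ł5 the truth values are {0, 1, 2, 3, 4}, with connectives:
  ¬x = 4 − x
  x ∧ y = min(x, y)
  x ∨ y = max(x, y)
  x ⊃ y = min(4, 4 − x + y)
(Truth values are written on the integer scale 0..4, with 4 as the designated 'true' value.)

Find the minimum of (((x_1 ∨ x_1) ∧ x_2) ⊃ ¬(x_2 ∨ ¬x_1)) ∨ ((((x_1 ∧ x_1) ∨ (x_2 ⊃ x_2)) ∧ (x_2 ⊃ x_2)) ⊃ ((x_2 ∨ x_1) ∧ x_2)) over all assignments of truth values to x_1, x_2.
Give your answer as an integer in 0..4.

Take x_1 = 2, x_2 = 3:
x_1 ∨ x_1 = 2 ∨ 2 = 2
(x_1 ∨ x_1) ∧ x_2 = 2 ∧ 3 = 2
¬x_1 = ¬2 = 2
x_2 ∨ ¬x_1 = 3 ∨ 2 = 3
¬(x_2 ∨ ¬x_1) = ¬3 = 1
((x_1 ∨ x_1) ∧ x_2) ⊃ ¬(x_2 ∨ ¬x_1) = 2 ⊃ 1 = 3
x_1 ∧ x_1 = 2 ∧ 2 = 2
x_2 ⊃ x_2 = 3 ⊃ 3 = 4
(x_1 ∧ x_1) ∨ (x_2 ⊃ x_2) = 2 ∨ 4 = 4
x_2 ⊃ x_2 = 3 ⊃ 3 = 4
((x_1 ∧ x_1) ∨ (x_2 ⊃ x_2)) ∧ (x_2 ⊃ x_2) = 4 ∧ 4 = 4
x_2 ∨ x_1 = 3 ∨ 2 = 3
(x_2 ∨ x_1) ∧ x_2 = 3 ∧ 3 = 3
(((x_1 ∧ x_1) ∨ (x_2 ⊃ x_2)) ∧ (x_2 ⊃ x_2)) ⊃ ((x_2 ∨ x_1) ∧ x_2) = 4 ⊃ 3 = 3
(((x_1 ∨ x_1) ∧ x_2) ⊃ ¬(x_2 ∨ ¬x_1)) ∨ ((((x_1 ∧ x_1) ∨ (x_2 ⊃ x_2)) ∧ (x_2 ⊃ x_2)) ⊃ ((x_2 ∨ x_1) ∧ x_2)) = 3 ∨ 3 = 3
No assignment yields a value below 3, so this is the minimum.

3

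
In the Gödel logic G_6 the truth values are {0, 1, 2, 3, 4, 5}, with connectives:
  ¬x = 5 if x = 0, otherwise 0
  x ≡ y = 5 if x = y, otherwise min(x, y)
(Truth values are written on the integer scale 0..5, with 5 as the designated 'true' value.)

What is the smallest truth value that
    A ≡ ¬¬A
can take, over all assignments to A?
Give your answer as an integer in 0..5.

1

Take A = 1:
¬A = ¬1 = 0
¬¬A = ¬0 = 5
A ≡ ¬¬A = 1 ≡ 5 = 1
No assignment yields a value below 1, so this is the minimum.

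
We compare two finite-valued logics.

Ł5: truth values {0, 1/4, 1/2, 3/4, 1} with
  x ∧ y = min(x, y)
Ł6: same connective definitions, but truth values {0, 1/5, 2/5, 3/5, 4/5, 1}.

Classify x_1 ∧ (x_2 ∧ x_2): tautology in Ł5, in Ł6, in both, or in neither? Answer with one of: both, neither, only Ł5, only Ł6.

In Ł5: at x_1 = 0, x_2 = 0 the value is 0 — not a tautology.
In Ł6: at x_1 = 0, x_2 = 0 the value is 0 — not a tautology.

neither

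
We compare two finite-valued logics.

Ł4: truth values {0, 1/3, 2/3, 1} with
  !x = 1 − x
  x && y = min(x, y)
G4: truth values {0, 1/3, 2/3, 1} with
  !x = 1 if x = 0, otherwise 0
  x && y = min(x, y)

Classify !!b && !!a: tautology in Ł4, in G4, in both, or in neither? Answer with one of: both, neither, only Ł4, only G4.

In Ł4: at a = 0, b = 0 the value is 0 — not a tautology.
In G4: at a = 0, b = 0 the value is 0 — not a tautology.

neither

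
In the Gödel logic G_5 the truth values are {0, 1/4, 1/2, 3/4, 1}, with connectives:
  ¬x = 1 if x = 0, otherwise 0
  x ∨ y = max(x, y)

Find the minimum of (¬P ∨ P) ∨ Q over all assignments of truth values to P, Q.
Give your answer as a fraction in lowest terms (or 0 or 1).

Take P = 1/4, Q = 0:
¬P = ¬1/4 = 0
¬P ∨ P = 0 ∨ 1/4 = 1/4
(¬P ∨ P) ∨ Q = 1/4 ∨ 0 = 1/4
No assignment yields a value below 1/4, so this is the minimum.

1/4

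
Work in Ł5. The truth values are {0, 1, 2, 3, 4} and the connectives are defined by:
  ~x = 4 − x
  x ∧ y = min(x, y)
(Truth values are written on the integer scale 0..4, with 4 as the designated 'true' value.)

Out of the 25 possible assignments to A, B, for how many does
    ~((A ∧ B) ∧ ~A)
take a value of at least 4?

value 4: 13 assignments (counts)
value 3: 9 assignments
value 2: 3 assignments
So 13 of the 25 assignments meet the threshold.

13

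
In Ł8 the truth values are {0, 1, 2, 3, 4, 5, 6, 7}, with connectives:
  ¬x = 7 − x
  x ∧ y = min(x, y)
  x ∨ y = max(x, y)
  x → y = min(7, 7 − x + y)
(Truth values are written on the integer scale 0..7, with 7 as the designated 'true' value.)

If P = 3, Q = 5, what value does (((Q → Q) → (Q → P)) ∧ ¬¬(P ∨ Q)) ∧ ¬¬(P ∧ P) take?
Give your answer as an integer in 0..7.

3

Q → Q = 5 → 5 = 7
Q → P = 5 → 3 = 5
(Q → Q) → (Q → P) = 7 → 5 = 5
P ∨ Q = 3 ∨ 5 = 5
¬(P ∨ Q) = ¬5 = 2
¬¬(P ∨ Q) = ¬2 = 5
((Q → Q) → (Q → P)) ∧ ¬¬(P ∨ Q) = 5 ∧ 5 = 5
P ∧ P = 3 ∧ 3 = 3
¬(P ∧ P) = ¬3 = 4
¬¬(P ∧ P) = ¬4 = 3
(((Q → Q) → (Q → P)) ∧ ¬¬(P ∨ Q)) ∧ ¬¬(P ∧ P) = 5 ∧ 3 = 3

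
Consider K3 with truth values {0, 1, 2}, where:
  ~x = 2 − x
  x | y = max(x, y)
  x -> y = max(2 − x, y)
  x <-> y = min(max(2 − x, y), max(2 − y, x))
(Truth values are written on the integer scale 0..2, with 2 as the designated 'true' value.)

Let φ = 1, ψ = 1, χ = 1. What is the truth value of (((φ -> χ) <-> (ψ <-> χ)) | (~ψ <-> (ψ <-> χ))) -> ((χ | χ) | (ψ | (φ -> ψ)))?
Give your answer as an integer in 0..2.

1

φ -> χ = 1 -> 1 = 1
ψ <-> χ = 1 <-> 1 = 1
(φ -> χ) <-> (ψ <-> χ) = 1 <-> 1 = 1
~ψ = ~1 = 1
ψ <-> χ = 1 <-> 1 = 1
~ψ <-> (ψ <-> χ) = 1 <-> 1 = 1
((φ -> χ) <-> (ψ <-> χ)) | (~ψ <-> (ψ <-> χ)) = 1 | 1 = 1
χ | χ = 1 | 1 = 1
φ -> ψ = 1 -> 1 = 1
ψ | (φ -> ψ) = 1 | 1 = 1
(χ | χ) | (ψ | (φ -> ψ)) = 1 | 1 = 1
(((φ -> χ) <-> (ψ <-> χ)) | (~ψ <-> (ψ <-> χ))) -> ((χ | χ) | (ψ | (φ -> ψ))) = 1 -> 1 = 1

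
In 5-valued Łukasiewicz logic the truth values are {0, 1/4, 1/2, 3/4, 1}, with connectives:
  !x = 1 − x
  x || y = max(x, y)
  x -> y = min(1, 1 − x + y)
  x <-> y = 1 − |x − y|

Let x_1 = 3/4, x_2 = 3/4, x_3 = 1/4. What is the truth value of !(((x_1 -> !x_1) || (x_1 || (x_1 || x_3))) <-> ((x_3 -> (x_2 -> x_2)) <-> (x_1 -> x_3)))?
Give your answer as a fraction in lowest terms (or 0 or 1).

1/4

!x_1 = !3/4 = 1/4
x_1 -> !x_1 = 3/4 -> 1/4 = 1/2
x_1 || x_3 = 3/4 || 1/4 = 3/4
x_1 || (x_1 || x_3) = 3/4 || 3/4 = 3/4
(x_1 -> !x_1) || (x_1 || (x_1 || x_3)) = 1/2 || 3/4 = 3/4
x_2 -> x_2 = 3/4 -> 3/4 = 1
x_3 -> (x_2 -> x_2) = 1/4 -> 1 = 1
x_1 -> x_3 = 3/4 -> 1/4 = 1/2
(x_3 -> (x_2 -> x_2)) <-> (x_1 -> x_3) = 1 <-> 1/2 = 1/2
((x_1 -> !x_1) || (x_1 || (x_1 || x_3))) <-> ((x_3 -> (x_2 -> x_2)) <-> (x_1 -> x_3)) = 3/4 <-> 1/2 = 3/4
!(((x_1 -> !x_1) || (x_1 || (x_1 || x_3))) <-> ((x_3 -> (x_2 -> x_2)) <-> (x_1 -> x_3))) = !3/4 = 1/4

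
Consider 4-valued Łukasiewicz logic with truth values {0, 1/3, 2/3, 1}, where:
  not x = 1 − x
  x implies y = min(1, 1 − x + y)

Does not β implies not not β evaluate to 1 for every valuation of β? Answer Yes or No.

Counterexample: take β = 0.
not β = not 0 = 1
not β = not 0 = 1
not not β = not 1 = 0
not β implies not not β = 1 implies 0 = 0
This gives 0 ≠ 1.

No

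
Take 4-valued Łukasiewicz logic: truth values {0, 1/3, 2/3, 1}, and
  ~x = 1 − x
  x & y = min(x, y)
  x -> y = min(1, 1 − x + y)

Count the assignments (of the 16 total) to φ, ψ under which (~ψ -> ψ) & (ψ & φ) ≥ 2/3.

φ = 0, ψ = 0 ↦ 0  <
φ = 0, ψ = 1/3 ↦ 0  <
φ = 0, ψ = 2/3 ↦ 0  <
φ = 0, ψ = 1 ↦ 0  <
φ = 1/3, ψ = 0 ↦ 0  <
φ = 1/3, ψ = 1/3 ↦ 1/3  <
φ = 1/3, ψ = 2/3 ↦ 1/3  <
φ = 1/3, ψ = 1 ↦ 1/3  <
φ = 2/3, ψ = 0 ↦ 0  <
φ = 2/3, ψ = 1/3 ↦ 1/3  <
φ = 2/3, ψ = 2/3 ↦ 2/3  ≥
φ = 2/3, ψ = 1 ↦ 2/3  ≥
φ = 1, ψ = 0 ↦ 0  <
φ = 1, ψ = 1/3 ↦ 1/3  <
φ = 1, ψ = 2/3 ↦ 2/3  ≥
φ = 1, ψ = 1 ↦ 1  ≥
So 4 of the 16 assignments meet the threshold.

4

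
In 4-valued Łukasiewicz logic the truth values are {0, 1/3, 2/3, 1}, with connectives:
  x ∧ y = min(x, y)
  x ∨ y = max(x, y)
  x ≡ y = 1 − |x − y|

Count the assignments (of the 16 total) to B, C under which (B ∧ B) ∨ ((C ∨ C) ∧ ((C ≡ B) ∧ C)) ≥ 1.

B = 0, C = 0 ↦ 0  <
B = 0, C = 1/3 ↦ 1/3  <
B = 0, C = 2/3 ↦ 1/3  <
B = 0, C = 1 ↦ 0  <
B = 1/3, C = 0 ↦ 1/3  <
B = 1/3, C = 1/3 ↦ 1/3  <
B = 1/3, C = 2/3 ↦ 2/3  <
B = 1/3, C = 1 ↦ 1/3  <
B = 2/3, C = 0 ↦ 2/3  <
B = 2/3, C = 1/3 ↦ 2/3  <
B = 2/3, C = 2/3 ↦ 2/3  <
B = 2/3, C = 1 ↦ 2/3  <
B = 1, C = 0 ↦ 1  ≥
B = 1, C = 1/3 ↦ 1  ≥
B = 1, C = 2/3 ↦ 1  ≥
B = 1, C = 1 ↦ 1  ≥
So 4 of the 16 assignments meet the threshold.

4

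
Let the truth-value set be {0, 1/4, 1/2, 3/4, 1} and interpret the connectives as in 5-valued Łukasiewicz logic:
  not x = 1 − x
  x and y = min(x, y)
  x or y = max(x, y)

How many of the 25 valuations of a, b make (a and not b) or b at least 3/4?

value 1: 6 assignments (counts)
value 3/4: 8 assignments (counts)
value 1/2: 7 assignments
value 1/4: 3 assignments
value 0: 1 assignment
So 14 of the 25 assignments meet the threshold.

14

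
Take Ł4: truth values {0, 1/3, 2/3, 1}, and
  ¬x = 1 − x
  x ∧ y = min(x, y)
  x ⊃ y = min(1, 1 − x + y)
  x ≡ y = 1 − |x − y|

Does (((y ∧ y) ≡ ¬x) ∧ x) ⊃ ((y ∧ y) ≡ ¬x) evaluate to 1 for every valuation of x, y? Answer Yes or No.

Yes

x = 0, y = 0 ↦ 1
x = 0, y = 1/3 ↦ 1
x = 0, y = 2/3 ↦ 1
x = 0, y = 1 ↦ 1
x = 1/3, y = 0 ↦ 1
x = 1/3, y = 1/3 ↦ 1
x = 1/3, y = 2/3 ↦ 1
x = 1/3, y = 1 ↦ 1
x = 2/3, y = 0 ↦ 1
x = 2/3, y = 1/3 ↦ 1
x = 2/3, y = 2/3 ↦ 1
x = 2/3, y = 1 ↦ 1
x = 1, y = 0 ↦ 1
x = 1, y = 1/3 ↦ 1
x = 1, y = 2/3 ↦ 1
x = 1, y = 1 ↦ 1
Every assignment gives a value ≥ 1.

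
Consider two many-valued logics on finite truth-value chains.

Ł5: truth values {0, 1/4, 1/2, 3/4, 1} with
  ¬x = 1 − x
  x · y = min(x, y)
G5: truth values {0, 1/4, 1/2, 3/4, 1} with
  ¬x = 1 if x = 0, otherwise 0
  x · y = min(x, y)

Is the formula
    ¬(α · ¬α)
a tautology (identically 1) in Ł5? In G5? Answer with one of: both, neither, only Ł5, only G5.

only G5

In Ł5: at α = 1/4 the value is 3/4 — not a tautology.
In G5: every assignment gives 1 — tautology.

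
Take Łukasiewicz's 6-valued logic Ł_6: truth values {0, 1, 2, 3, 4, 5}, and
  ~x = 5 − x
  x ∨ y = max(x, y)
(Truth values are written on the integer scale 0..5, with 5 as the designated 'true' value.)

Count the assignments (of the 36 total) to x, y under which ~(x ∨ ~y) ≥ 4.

4

value 5: 1 assignment (counts)
value 4: 3 assignments (counts)
value 3: 5 assignments
value 2: 7 assignments
value 1: 9 assignments
value 0: 11 assignments
So 4 of the 36 assignments meet the threshold.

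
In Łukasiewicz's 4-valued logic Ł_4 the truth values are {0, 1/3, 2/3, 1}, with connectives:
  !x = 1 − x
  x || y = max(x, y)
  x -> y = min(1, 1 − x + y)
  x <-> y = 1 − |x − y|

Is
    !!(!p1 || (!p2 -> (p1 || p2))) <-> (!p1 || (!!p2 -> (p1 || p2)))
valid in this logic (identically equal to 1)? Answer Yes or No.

No

Counterexample: take p1 = 1/3, p2 = 0.
!p1 = !1/3 = 2/3
!p2 = !0 = 1
p1 || p2 = 1/3 || 0 = 1/3
!p2 -> (p1 || p2) = 1 -> 1/3 = 1/3
!p1 || (!p2 -> (p1 || p2)) = 2/3 || 1/3 = 2/3
!(!p1 || (!p2 -> (p1 || p2))) = !2/3 = 1/3
!!(!p1 || (!p2 -> (p1 || p2))) = !1/3 = 2/3
!p1 = !1/3 = 2/3
!p2 = !0 = 1
!!p2 = !1 = 0
p1 || p2 = 1/3 || 0 = 1/3
!!p2 -> (p1 || p2) = 0 -> 1/3 = 1
!p1 || (!!p2 -> (p1 || p2)) = 2/3 || 1 = 1
!!(!p1 || (!p2 -> (p1 || p2))) <-> (!p1 || (!!p2 -> (p1 || p2))) = 2/3 <-> 1 = 2/3
This gives 2/3 ≠ 1.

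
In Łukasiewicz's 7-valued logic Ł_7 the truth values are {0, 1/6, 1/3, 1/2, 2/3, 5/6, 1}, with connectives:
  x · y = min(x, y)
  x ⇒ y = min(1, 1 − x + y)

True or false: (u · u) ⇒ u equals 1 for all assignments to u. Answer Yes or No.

Yes

u = 0 ↦ 1
u = 1/6 ↦ 1
u = 1/3 ↦ 1
u = 1/2 ↦ 1
u = 2/3 ↦ 1
u = 5/6 ↦ 1
u = 1 ↦ 1
Every assignment gives a value ≥ 1.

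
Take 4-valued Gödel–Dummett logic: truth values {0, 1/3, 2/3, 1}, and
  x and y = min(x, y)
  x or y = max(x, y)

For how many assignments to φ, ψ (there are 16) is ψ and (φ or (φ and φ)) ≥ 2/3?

φ = 0, ψ = 0 ↦ 0  <
φ = 0, ψ = 1/3 ↦ 0  <
φ = 0, ψ = 2/3 ↦ 0  <
φ = 0, ψ = 1 ↦ 0  <
φ = 1/3, ψ = 0 ↦ 0  <
φ = 1/3, ψ = 1/3 ↦ 1/3  <
φ = 1/3, ψ = 2/3 ↦ 1/3  <
φ = 1/3, ψ = 1 ↦ 1/3  <
φ = 2/3, ψ = 0 ↦ 0  <
φ = 2/3, ψ = 1/3 ↦ 1/3  <
φ = 2/3, ψ = 2/3 ↦ 2/3  ≥
φ = 2/3, ψ = 1 ↦ 2/3  ≥
φ = 1, ψ = 0 ↦ 0  <
φ = 1, ψ = 1/3 ↦ 1/3  <
φ = 1, ψ = 2/3 ↦ 2/3  ≥
φ = 1, ψ = 1 ↦ 1  ≥
So 4 of the 16 assignments meet the threshold.

4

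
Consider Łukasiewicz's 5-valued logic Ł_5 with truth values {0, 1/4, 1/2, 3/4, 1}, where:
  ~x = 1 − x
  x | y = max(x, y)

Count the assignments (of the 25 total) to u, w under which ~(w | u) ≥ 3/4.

4

value 1: 1 assignment (counts)
value 3/4: 3 assignments (counts)
value 1/2: 5 assignments
value 1/4: 7 assignments
value 0: 9 assignments
So 4 of the 25 assignments meet the threshold.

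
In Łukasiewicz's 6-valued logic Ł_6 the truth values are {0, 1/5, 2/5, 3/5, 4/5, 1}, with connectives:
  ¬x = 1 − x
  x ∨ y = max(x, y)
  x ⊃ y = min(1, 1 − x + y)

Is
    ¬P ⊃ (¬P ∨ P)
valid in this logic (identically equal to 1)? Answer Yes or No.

P = 0 ↦ 1
P = 1/5 ↦ 1
P = 2/5 ↦ 1
P = 3/5 ↦ 1
P = 4/5 ↦ 1
P = 1 ↦ 1
Every assignment gives a value ≥ 1.

Yes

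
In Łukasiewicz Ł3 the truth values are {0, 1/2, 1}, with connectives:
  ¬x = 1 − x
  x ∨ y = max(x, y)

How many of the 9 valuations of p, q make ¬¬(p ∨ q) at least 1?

p = 0, q = 0 ↦ 0  <
p = 0, q = 1/2 ↦ 1/2  <
p = 0, q = 1 ↦ 1  ≥
p = 1/2, q = 0 ↦ 1/2  <
p = 1/2, q = 1/2 ↦ 1/2  <
p = 1/2, q = 1 ↦ 1  ≥
p = 1, q = 0 ↦ 1  ≥
p = 1, q = 1/2 ↦ 1  ≥
p = 1, q = 1 ↦ 1  ≥
So 5 of the 9 assignments meet the threshold.

5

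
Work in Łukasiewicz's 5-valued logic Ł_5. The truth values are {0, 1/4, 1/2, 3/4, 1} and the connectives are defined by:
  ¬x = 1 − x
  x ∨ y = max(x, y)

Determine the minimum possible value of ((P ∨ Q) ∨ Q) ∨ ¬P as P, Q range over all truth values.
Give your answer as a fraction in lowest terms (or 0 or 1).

1/2

Take P = 1/2, Q = 0:
P ∨ Q = 1/2 ∨ 0 = 1/2
(P ∨ Q) ∨ Q = 1/2 ∨ 0 = 1/2
¬P = ¬1/2 = 1/2
((P ∨ Q) ∨ Q) ∨ ¬P = 1/2 ∨ 1/2 = 1/2
No assignment yields a value below 1/2, so this is the minimum.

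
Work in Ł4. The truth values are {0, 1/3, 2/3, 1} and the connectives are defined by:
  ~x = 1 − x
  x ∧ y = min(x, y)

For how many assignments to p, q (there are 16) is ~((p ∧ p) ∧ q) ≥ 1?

7

p = 0, q = 0 ↦ 1  ≥
p = 0, q = 1/3 ↦ 1  ≥
p = 0, q = 2/3 ↦ 1  ≥
p = 0, q = 1 ↦ 1  ≥
p = 1/3, q = 0 ↦ 1  ≥
p = 1/3, q = 1/3 ↦ 2/3  <
p = 1/3, q = 2/3 ↦ 2/3  <
p = 1/3, q = 1 ↦ 2/3  <
p = 2/3, q = 0 ↦ 1  ≥
p = 2/3, q = 1/3 ↦ 2/3  <
p = 2/3, q = 2/3 ↦ 1/3  <
p = 2/3, q = 1 ↦ 1/3  <
p = 1, q = 0 ↦ 1  ≥
p = 1, q = 1/3 ↦ 2/3  <
p = 1, q = 2/3 ↦ 1/3  <
p = 1, q = 1 ↦ 0  <
So 7 of the 16 assignments meet the threshold.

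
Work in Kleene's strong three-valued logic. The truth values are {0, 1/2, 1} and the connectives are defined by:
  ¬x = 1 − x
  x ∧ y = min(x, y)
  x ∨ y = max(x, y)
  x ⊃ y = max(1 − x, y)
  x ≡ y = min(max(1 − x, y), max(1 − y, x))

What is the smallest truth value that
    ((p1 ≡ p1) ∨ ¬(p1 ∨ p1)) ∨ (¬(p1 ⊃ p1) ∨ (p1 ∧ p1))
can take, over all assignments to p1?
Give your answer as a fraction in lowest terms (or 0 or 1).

Take p1 = 1/2:
p1 ≡ p1 = 1/2 ≡ 1/2 = 1/2
p1 ∨ p1 = 1/2 ∨ 1/2 = 1/2
¬(p1 ∨ p1) = ¬1/2 = 1/2
(p1 ≡ p1) ∨ ¬(p1 ∨ p1) = 1/2 ∨ 1/2 = 1/2
p1 ⊃ p1 = 1/2 ⊃ 1/2 = 1/2
¬(p1 ⊃ p1) = ¬1/2 = 1/2
p1 ∧ p1 = 1/2 ∧ 1/2 = 1/2
¬(p1 ⊃ p1) ∨ (p1 ∧ p1) = 1/2 ∨ 1/2 = 1/2
((p1 ≡ p1) ∨ ¬(p1 ∨ p1)) ∨ (¬(p1 ⊃ p1) ∨ (p1 ∧ p1)) = 1/2 ∨ 1/2 = 1/2
No assignment yields a value below 1/2, so this is the minimum.

1/2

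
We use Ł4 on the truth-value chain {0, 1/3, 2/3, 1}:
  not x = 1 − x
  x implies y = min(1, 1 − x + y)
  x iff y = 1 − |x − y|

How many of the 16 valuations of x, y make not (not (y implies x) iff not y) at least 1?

x = 0, y = 0 ↦ 1  ≥
x = 0, y = 1/3 ↦ 1/3  <
x = 0, y = 2/3 ↦ 1/3  <
x = 0, y = 1 ↦ 1  ≥
x = 1/3, y = 0 ↦ 1  ≥
x = 1/3, y = 1/3 ↦ 2/3  <
x = 1/3, y = 2/3 ↦ 0  <
x = 1/3, y = 1 ↦ 2/3  <
x = 2/3, y = 0 ↦ 1  ≥
x = 2/3, y = 1/3 ↦ 2/3  <
x = 2/3, y = 2/3 ↦ 1/3  <
x = 2/3, y = 1 ↦ 1/3  <
x = 1, y = 0 ↦ 1  ≥
x = 1, y = 1/3 ↦ 2/3  <
x = 1, y = 2/3 ↦ 1/3  <
x = 1, y = 1 ↦ 0  <
So 5 of the 16 assignments meet the threshold.

5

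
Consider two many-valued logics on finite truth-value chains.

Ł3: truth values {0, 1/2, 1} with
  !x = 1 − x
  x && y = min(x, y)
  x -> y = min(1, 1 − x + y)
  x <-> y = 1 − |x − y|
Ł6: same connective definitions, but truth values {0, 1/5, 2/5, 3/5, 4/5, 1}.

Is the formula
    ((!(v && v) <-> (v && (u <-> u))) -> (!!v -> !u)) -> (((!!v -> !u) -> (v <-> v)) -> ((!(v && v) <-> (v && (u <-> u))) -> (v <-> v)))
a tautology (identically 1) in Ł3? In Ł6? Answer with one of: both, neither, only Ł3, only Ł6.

both

In Ł3: every assignment gives 1 — tautology.
In Ł6: every assignment gives 1 — tautology.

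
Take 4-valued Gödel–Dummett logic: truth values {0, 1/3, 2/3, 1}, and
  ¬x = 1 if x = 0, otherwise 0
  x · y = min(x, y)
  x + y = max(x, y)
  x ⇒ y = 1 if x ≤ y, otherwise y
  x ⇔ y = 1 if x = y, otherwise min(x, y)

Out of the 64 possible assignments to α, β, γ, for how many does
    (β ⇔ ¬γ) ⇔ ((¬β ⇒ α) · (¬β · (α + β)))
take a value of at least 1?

40

value 1: 40 assignments (counts)
value 2/3: 3 assignments
value 1/3: 3 assignments
value 0: 18 assignments
So 40 of the 64 assignments meet the threshold.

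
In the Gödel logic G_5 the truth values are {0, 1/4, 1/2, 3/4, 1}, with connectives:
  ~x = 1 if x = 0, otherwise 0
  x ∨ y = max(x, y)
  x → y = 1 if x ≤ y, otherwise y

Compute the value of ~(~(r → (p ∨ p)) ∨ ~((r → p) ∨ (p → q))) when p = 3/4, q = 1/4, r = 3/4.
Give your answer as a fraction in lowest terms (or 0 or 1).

p ∨ p = 3/4 ∨ 3/4 = 3/4
r → (p ∨ p) = 3/4 → 3/4 = 1
~(r → (p ∨ p)) = ~1 = 0
r → p = 3/4 → 3/4 = 1
p → q = 3/4 → 1/4 = 1/4
(r → p) ∨ (p → q) = 1 ∨ 1/4 = 1
~((r → p) ∨ (p → q)) = ~1 = 0
~(r → (p ∨ p)) ∨ ~((r → p) ∨ (p → q)) = 0 ∨ 0 = 0
~(~(r → (p ∨ p)) ∨ ~((r → p) ∨ (p → q))) = ~0 = 1

1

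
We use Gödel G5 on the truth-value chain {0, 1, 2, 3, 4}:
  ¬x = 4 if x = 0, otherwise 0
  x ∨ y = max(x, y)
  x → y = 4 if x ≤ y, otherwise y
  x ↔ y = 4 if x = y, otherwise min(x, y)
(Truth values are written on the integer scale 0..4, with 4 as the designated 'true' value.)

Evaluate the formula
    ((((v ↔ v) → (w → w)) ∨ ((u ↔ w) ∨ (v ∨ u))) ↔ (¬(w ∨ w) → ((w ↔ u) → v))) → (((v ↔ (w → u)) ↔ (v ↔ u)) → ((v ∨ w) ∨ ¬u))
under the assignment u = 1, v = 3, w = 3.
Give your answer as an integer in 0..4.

v ↔ v = 3 ↔ 3 = 4
w → w = 3 → 3 = 4
(v ↔ v) → (w → w) = 4 → 4 = 4
u ↔ w = 1 ↔ 3 = 1
v ∨ u = 3 ∨ 1 = 3
(u ↔ w) ∨ (v ∨ u) = 1 ∨ 3 = 3
((v ↔ v) → (w → w)) ∨ ((u ↔ w) ∨ (v ∨ u)) = 4 ∨ 3 = 4
w ∨ w = 3 ∨ 3 = 3
¬(w ∨ w) = ¬3 = 0
w ↔ u = 3 ↔ 1 = 1
(w ↔ u) → v = 1 → 3 = 4
¬(w ∨ w) → ((w ↔ u) → v) = 0 → 4 = 4
(((v ↔ v) → (w → w)) ∨ ((u ↔ w) ∨ (v ∨ u))) ↔ (¬(w ∨ w) → ((w ↔ u) → v)) = 4 ↔ 4 = 4
w → u = 3 → 1 = 1
v ↔ (w → u) = 3 ↔ 1 = 1
v ↔ u = 3 ↔ 1 = 1
(v ↔ (w → u)) ↔ (v ↔ u) = 1 ↔ 1 = 4
v ∨ w = 3 ∨ 3 = 3
¬u = ¬1 = 0
(v ∨ w) ∨ ¬u = 3 ∨ 0 = 3
((v ↔ (w → u)) ↔ (v ↔ u)) → ((v ∨ w) ∨ ¬u) = 4 → 3 = 3
((((v ↔ v) → (w → w)) ∨ ((u ↔ w) ∨ (v ∨ u))) ↔ (¬(w ∨ w) → ((w ↔ u) → v))) → (((v ↔ (w → u)) ↔ (v ↔ u)) → ((v ∨ w) ∨ ¬u)) = 4 → 3 = 3

3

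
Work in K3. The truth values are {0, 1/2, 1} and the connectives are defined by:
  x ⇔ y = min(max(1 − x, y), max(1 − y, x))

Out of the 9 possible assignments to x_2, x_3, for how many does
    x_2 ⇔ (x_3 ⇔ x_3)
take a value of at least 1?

x_2 = 0, x_3 = 0 ↦ 0  <
x_2 = 0, x_3 = 1/2 ↦ 1/2  <
x_2 = 0, x_3 = 1 ↦ 0  <
x_2 = 1/2, x_3 = 0 ↦ 1/2  <
x_2 = 1/2, x_3 = 1/2 ↦ 1/2  <
x_2 = 1/2, x_3 = 1 ↦ 1/2  <
x_2 = 1, x_3 = 0 ↦ 1  ≥
x_2 = 1, x_3 = 1/2 ↦ 1/2  <
x_2 = 1, x_3 = 1 ↦ 1  ≥
So 2 of the 9 assignments meet the threshold.

2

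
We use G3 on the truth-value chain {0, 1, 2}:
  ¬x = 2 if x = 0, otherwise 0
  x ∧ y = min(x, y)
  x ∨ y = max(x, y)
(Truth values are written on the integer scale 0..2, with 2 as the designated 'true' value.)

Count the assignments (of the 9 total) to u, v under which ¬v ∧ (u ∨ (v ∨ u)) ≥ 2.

u = 0, v = 0 ↦ 0  <
u = 0, v = 1 ↦ 0  <
u = 0, v = 2 ↦ 0  <
u = 1, v = 0 ↦ 1  <
u = 1, v = 1 ↦ 0  <
u = 1, v = 2 ↦ 0  <
u = 2, v = 0 ↦ 2  ≥
u = 2, v = 1 ↦ 0  <
u = 2, v = 2 ↦ 0  <
So 1 of the 9 assignments meets the threshold.

1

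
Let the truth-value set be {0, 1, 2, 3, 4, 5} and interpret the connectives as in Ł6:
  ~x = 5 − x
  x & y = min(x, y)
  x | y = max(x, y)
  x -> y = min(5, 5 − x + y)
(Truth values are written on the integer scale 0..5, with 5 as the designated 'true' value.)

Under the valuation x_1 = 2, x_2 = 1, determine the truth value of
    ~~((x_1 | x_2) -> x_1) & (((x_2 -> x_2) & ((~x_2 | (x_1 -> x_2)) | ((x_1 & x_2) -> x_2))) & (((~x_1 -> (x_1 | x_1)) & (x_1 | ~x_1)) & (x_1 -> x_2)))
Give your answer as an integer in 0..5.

3

x_1 | x_2 = 2 | 1 = 2
(x_1 | x_2) -> x_1 = 2 -> 2 = 5
~((x_1 | x_2) -> x_1) = ~5 = 0
~~((x_1 | x_2) -> x_1) = ~0 = 5
x_2 -> x_2 = 1 -> 1 = 5
~x_2 = ~1 = 4
x_1 -> x_2 = 2 -> 1 = 4
~x_2 | (x_1 -> x_2) = 4 | 4 = 4
x_1 & x_2 = 2 & 1 = 1
(x_1 & x_2) -> x_2 = 1 -> 1 = 5
(~x_2 | (x_1 -> x_2)) | ((x_1 & x_2) -> x_2) = 4 | 5 = 5
(x_2 -> x_2) & ((~x_2 | (x_1 -> x_2)) | ((x_1 & x_2) -> x_2)) = 5 & 5 = 5
~x_1 = ~2 = 3
x_1 | x_1 = 2 | 2 = 2
~x_1 -> (x_1 | x_1) = 3 -> 2 = 4
~x_1 = ~2 = 3
x_1 | ~x_1 = 2 | 3 = 3
(~x_1 -> (x_1 | x_1)) & (x_1 | ~x_1) = 4 & 3 = 3
x_1 -> x_2 = 2 -> 1 = 4
((~x_1 -> (x_1 | x_1)) & (x_1 | ~x_1)) & (x_1 -> x_2) = 3 & 4 = 3
((x_2 -> x_2) & ((~x_2 | (x_1 -> x_2)) | ((x_1 & x_2) -> x_2))) & (((~x_1 -> (x_1 | x_1)) & (x_1 | ~x_1)) & (x_1 -> x_2)) = 5 & 3 = 3
~~((x_1 | x_2) -> x_1) & (((x_2 -> x_2) & ((~x_2 | (x_1 -> x_2)) | ((x_1 & x_2) -> x_2))) & (((~x_1 -> (x_1 | x_1)) & (x_1 | ~x_1)) & (x_1 -> x_2))) = 5 & 3 = 3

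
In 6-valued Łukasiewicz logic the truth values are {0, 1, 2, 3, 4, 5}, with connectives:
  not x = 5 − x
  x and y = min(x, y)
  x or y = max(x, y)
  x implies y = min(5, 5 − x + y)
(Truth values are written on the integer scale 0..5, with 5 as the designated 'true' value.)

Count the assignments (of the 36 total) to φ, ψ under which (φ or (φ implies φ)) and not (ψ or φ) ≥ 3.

value 5: 1 assignment (counts)
value 4: 3 assignments (counts)
value 3: 5 assignments (counts)
value 2: 7 assignments
value 1: 9 assignments
value 0: 11 assignments
So 9 of the 36 assignments meet the threshold.

9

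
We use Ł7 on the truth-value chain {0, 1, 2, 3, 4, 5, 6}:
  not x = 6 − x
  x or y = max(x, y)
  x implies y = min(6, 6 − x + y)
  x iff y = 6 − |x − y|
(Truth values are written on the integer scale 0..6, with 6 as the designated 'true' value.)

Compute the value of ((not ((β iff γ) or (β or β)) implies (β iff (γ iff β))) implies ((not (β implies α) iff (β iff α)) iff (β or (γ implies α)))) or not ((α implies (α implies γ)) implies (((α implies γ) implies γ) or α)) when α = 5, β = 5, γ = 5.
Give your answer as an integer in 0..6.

1

β iff γ = 5 iff 5 = 6
β or β = 5 or 5 = 5
(β iff γ) or (β or β) = 6 or 5 = 6
not ((β iff γ) or (β or β)) = not 6 = 0
γ iff β = 5 iff 5 = 6
β iff (γ iff β) = 5 iff 6 = 5
not ((β iff γ) or (β or β)) implies (β iff (γ iff β)) = 0 implies 5 = 6
β implies α = 5 implies 5 = 6
not (β implies α) = not 6 = 0
β iff α = 5 iff 5 = 6
not (β implies α) iff (β iff α) = 0 iff 6 = 0
γ implies α = 5 implies 5 = 6
β or (γ implies α) = 5 or 6 = 6
(not (β implies α) iff (β iff α)) iff (β or (γ implies α)) = 0 iff 6 = 0
(not ((β iff γ) or (β or β)) implies (β iff (γ iff β))) implies ((not (β implies α) iff (β iff α)) iff (β or (γ implies α))) = 6 implies 0 = 0
α implies γ = 5 implies 5 = 6
α implies (α implies γ) = 5 implies 6 = 6
α implies γ = 5 implies 5 = 6
(α implies γ) implies γ = 6 implies 5 = 5
((α implies γ) implies γ) or α = 5 or 5 = 5
(α implies (α implies γ)) implies (((α implies γ) implies γ) or α) = 6 implies 5 = 5
not ((α implies (α implies γ)) implies (((α implies γ) implies γ) or α)) = not 5 = 1
((not ((β iff γ) or (β or β)) implies (β iff (γ iff β))) implies ((not (β implies α) iff (β iff α)) iff (β or (γ implies α)))) or not ((α implies (α implies γ)) implies (((α implies γ) implies γ) or α)) = 0 or 1 = 1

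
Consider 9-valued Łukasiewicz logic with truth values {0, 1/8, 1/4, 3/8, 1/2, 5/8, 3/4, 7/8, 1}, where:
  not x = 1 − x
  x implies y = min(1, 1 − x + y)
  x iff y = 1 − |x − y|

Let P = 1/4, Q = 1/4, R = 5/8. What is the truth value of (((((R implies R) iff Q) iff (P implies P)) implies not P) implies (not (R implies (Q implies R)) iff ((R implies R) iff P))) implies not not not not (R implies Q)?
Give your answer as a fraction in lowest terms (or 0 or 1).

R implies R = 5/8 implies 5/8 = 1
(R implies R) iff Q = 1 iff 1/4 = 1/4
P implies P = 1/4 implies 1/4 = 1
((R implies R) iff Q) iff (P implies P) = 1/4 iff 1 = 1/4
not P = not 1/4 = 3/4
(((R implies R) iff Q) iff (P implies P)) implies not P = 1/4 implies 3/4 = 1
Q implies R = 1/4 implies 5/8 = 1
R implies (Q implies R) = 5/8 implies 1 = 1
not (R implies (Q implies R)) = not 1 = 0
R implies R = 5/8 implies 5/8 = 1
(R implies R) iff P = 1 iff 1/4 = 1/4
not (R implies (Q implies R)) iff ((R implies R) iff P) = 0 iff 1/4 = 3/4
((((R implies R) iff Q) iff (P implies P)) implies not P) implies (not (R implies (Q implies R)) iff ((R implies R) iff P)) = 1 implies 3/4 = 3/4
R implies Q = 5/8 implies 1/4 = 5/8
not (R implies Q) = not 5/8 = 3/8
not not (R implies Q) = not 3/8 = 5/8
not not not (R implies Q) = not 5/8 = 3/8
not not not not (R implies Q) = not 3/8 = 5/8
(((((R implies R) iff Q) iff (P implies P)) implies not P) implies (not (R implies (Q implies R)) iff ((R implies R) iff P))) implies not not not not (R implies Q) = 3/4 implies 5/8 = 7/8

7/8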